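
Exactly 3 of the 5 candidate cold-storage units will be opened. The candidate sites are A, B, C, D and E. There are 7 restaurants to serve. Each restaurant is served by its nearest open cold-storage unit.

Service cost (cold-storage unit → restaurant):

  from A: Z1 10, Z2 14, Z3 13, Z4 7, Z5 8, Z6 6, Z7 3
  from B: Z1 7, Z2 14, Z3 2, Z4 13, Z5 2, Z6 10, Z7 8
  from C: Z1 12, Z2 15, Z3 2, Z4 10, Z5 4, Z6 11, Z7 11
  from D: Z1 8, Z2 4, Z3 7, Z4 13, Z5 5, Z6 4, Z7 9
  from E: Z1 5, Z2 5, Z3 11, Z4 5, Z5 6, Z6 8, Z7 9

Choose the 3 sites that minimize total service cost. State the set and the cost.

Choose A, B and E; total service cost 28.

With exactly 3 open, each restaurant uses its cheapest among the chosen.
{A, B, E}: Z1→E 5, Z2→E 5, Z3→B 2, Z4→E 5, Z5→B 2, Z6→A 6, Z7→A 3. Service cost 28.
{A, B, D}: service cost 29
{A, C, E}: service cost 30
Among all 10 size-3 choices, {A, B, E} is lowest.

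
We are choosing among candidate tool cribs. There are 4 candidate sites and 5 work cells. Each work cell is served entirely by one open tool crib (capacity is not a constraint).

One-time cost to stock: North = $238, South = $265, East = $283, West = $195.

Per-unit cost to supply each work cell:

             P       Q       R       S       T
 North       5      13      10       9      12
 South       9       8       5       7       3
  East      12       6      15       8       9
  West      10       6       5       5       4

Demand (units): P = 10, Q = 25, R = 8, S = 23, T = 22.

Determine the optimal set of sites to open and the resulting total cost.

For any fixed open set, each work cell goes to its cheapest open site; total = fixed + service.
{West}: P→West 10·10=100, Q→West 6·25=150, R→West 5·8=40, S→West 5·23=115, T→West 4·22=88. Service 493; fixed 195; total 688.
{South}: service 557 + fixed 265 = 822
{North, West}: P→North 5·10=50, Q→West 6·25=150, R→West 5·8=40, S→West 5·23=115, T→West 4·22=88. Service 443; fixed 433; total 876.
{North, South, East, West}: service 421 + fixed 981 = 1402
No other subset beats 688.

Open West only; minimum total cost 688.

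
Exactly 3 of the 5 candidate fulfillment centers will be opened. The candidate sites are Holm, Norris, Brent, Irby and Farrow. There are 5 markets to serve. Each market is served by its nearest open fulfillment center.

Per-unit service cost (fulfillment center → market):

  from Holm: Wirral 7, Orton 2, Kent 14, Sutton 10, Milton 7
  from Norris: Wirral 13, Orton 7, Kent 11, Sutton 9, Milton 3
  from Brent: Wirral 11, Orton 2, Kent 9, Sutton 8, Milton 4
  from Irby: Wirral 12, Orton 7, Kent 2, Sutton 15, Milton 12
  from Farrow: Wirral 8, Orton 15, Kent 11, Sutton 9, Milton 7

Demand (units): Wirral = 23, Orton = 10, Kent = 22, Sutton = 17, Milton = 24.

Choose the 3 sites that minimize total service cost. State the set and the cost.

Choose Holm, Norris and Irby; total service cost 450.

With exactly 3 open, each market uses its cheapest among the chosen.
{Holm, Norris, Irby}: Wirral→Holm 7·23=161, Orton→Holm 2·10=20, Kent→Irby 2·22=44, Sutton→Norris 9·17=153, Milton→Norris 3·24=72. Service cost 450.
{Holm, Brent, Irby}: service cost 457
{Brent, Irby, Farrow}: service cost 480
Among all 10 size-3 choices, {Holm, Norris, Irby} is lowest.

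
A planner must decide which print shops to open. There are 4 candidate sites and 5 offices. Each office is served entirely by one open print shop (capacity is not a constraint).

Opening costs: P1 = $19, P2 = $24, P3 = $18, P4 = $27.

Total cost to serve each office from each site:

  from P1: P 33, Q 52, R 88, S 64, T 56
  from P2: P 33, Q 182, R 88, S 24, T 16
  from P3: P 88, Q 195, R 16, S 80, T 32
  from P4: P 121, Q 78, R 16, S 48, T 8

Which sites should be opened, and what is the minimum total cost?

Open P1, P2 and P3; minimum total cost 202.

For any fixed open set, each office goes to its cheapest open site; total = fixed + service.
{P1, P2, P3}: P→P1 33, Q→P1 52, R→P3 16, S→P2 24, T→P2 16. Service 141; fixed 61; total 202.
{P1, P2, P4}: service 133 + fixed 70 = 203
{P1, P4}: service 157 + fixed 46 = 203
{P1, P2, P3, P4}: service 133 + fixed 88 = 221
No other subset beats 202.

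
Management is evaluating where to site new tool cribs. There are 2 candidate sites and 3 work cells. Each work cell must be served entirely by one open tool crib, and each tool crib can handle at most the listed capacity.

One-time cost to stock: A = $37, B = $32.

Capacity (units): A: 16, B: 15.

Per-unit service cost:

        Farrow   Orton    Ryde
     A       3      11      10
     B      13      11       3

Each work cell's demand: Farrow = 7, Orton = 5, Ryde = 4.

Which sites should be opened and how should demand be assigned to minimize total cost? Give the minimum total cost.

Open {A}: Farrow→A 3·7=21, Orton→A 11·5=55, Ryde→A 10·4=40.
Loads: A carries 16/16. Service 116; fixed 37; total 153.
Next best feasible plan costs 157.

Minimum total cost: 153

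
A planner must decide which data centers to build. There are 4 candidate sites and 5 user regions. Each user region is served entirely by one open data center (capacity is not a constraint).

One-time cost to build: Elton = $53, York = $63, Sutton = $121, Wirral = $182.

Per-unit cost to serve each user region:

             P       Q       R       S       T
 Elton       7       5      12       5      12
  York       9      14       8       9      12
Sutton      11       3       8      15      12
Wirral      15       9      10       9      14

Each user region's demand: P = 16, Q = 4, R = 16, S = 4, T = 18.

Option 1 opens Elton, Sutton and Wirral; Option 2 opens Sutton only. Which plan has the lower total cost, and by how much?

Option 1: {Elton, Sutton, Wirral}: P→Elton 7·16=112, Q→Sutton 3·4=12, R→Sutton 8·16=128, S→Elton 5·4=20, T→Elton 12·18=216. Service 488; fixed 356; total 844.
Option 2: {Sutton}: P→Sutton 11·16=176, Q→Sutton 3·4=12, R→Sutton 8·16=128, S→Sutton 15·4=60, T→Sutton 12·18=216. Service 592; fixed 121; total 713.
Difference: |844 − 713| = 131.

Option 2 is cheaper by 131.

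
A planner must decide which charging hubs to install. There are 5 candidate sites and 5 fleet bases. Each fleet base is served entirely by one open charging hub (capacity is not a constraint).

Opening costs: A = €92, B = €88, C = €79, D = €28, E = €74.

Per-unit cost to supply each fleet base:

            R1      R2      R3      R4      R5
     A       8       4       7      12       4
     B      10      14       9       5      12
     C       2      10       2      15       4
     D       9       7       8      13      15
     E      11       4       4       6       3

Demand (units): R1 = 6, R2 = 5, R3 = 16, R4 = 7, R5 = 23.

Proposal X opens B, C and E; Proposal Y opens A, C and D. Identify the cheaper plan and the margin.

Proposal X: {B, C, E}: R1→C 2·6=12, R2→E 4·5=20, R3→C 2·16=32, R4→B 5·7=35, R5→E 3·23=69. Service 168; fixed 241; total 409.
Proposal Y: {A, C, D}: R1→C 2·6=12, R2→A 4·5=20, R3→C 2·16=32, R4→A 12·7=84, R5→A 4·23=92. Service 240; fixed 199; total 439.
Difference: |409 − 439| = 30.

Proposal X is cheaper by 30.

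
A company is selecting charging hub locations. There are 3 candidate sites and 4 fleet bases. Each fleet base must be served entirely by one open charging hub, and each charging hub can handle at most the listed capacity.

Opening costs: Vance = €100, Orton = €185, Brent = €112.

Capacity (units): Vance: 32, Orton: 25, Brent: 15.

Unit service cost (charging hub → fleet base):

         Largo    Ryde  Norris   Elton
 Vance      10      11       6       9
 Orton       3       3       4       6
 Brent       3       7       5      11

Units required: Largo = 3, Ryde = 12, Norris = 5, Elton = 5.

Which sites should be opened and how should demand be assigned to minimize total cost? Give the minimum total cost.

Open {Orton}: Largo→Orton 3·3=9, Ryde→Orton 3·12=36, Norris→Orton 4·5=20, Elton→Orton 6·5=30.
Loads: Orton carries 25/25. Service 95; fixed 185; total 280.
Next best feasible plan costs 337.

Minimum total cost: 280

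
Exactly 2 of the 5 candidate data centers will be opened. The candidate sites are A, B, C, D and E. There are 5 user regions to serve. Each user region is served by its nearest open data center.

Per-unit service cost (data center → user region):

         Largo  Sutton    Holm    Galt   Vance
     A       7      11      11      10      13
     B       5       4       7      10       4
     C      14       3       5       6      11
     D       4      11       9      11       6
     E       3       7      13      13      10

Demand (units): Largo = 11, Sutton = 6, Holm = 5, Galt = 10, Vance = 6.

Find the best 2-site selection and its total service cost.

Choose B and C; total service cost 182.

With exactly 2 open, each user region uses its cheapest among the chosen.
{B, C}: Largo→B 5·11=55, Sutton→C 3·6=18, Holm→C 5·5=25, Galt→C 6·10=60, Vance→B 4·6=24. Service cost 182.
{C, D}: service cost 183
{C, E}: service cost 196
Among all 10 size-2 choices, {B, C} is lowest.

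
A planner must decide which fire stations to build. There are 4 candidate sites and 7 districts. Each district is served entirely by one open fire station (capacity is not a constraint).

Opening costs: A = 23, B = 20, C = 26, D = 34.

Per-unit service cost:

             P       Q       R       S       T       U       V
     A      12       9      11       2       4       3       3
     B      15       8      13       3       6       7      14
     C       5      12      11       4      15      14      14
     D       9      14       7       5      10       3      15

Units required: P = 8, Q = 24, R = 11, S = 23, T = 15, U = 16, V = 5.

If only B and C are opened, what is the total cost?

Total cost: 740

Each district is assigned to its cheapest site among the open ones.
{B, C}: P→C 5·8=40, Q→B 8·24=192, R→C 11·11=121, S→B 3·23=69, T→B 6·15=90, U→B 7·16=112, V→B 14·5=70. Service 694; fixed 46; total 740.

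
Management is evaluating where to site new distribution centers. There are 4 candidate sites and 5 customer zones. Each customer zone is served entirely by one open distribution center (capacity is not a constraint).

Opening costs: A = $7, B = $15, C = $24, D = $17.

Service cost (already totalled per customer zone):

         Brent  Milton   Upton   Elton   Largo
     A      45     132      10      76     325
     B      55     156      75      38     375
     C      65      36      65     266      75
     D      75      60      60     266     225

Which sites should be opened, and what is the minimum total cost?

For any fixed open set, each customer zone goes to its cheapest open site; total = fixed + service.
{A, B, C}: Brent→A 45, Milton→C 36, Upton→A 10, Elton→B 38, Largo→C 75. Service 204; fixed 46; total 250.
{A, B, C, D}: Brent→A 45, Milton→C 36, Upton→A 10, Elton→B 38, Largo→C 75. Service 204; fixed 63; total 267.
{A, C}: service 242 + fixed 31 = 273
{A}: service 588 + fixed 7 = 595
No other subset beats 250.

Open A, B and C; minimum total cost 250.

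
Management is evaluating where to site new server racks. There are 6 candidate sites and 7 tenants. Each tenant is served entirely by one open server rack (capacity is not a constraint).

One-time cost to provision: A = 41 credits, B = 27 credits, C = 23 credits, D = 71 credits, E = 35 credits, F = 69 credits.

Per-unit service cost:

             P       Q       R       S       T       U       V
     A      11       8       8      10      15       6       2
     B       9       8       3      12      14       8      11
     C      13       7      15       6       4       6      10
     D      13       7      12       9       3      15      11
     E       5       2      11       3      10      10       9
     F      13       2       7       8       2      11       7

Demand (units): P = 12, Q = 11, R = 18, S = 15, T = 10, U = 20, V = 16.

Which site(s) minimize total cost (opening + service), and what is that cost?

Open A, B, C and E; minimum total cost 499.

For any fixed open set, each tenant goes to its cheapest open site; total = fixed + service.
{A, B, C, E}: P→E 5·12=60, Q→E 2·11=22, R→B 3·18=54, S→E 3·15=45, T→C 4·10=40, U→A 6·20=120, V→A 2·16=32. Service 373; fixed 126; total 499.
{A, B, E, F}: service 353 + fixed 172 = 525
{A, B, E}: service 433 + fixed 103 = 536
{A, B, C, D, E, F}: service 353 + fixed 266 = 619
No other subset beats 499.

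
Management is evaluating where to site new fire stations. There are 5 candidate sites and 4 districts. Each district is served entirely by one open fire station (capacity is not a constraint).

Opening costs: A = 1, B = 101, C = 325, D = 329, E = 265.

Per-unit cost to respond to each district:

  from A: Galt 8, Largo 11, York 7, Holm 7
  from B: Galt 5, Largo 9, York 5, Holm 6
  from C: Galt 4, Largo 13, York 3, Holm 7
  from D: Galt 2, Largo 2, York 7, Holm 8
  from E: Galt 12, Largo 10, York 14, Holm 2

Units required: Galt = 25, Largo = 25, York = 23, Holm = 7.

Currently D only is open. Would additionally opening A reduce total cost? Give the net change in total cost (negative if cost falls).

Yes — net change −6 (cost falls by 6).

Current service cost with {D}: 317.
Adding A: each district re-picks its cheapest; new service cost 310, saving 7.
Extra fixed cost: 1. Net change = 1 − 7 = -6.
(Totals: 646 → 640.)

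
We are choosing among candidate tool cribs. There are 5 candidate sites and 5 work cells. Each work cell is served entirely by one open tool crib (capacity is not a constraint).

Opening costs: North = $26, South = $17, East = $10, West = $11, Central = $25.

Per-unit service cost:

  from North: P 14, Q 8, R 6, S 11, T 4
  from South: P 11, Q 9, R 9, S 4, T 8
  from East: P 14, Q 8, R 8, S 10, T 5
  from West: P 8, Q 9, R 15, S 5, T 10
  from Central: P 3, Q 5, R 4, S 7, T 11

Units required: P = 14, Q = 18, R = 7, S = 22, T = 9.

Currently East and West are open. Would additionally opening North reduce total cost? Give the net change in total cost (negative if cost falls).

No — net change +3 (cost rises by 3).

Current service cost with {East, West}: 467.
Adding North: each work cell re-picks its cheapest; new service cost 444, saving 23.
Extra fixed cost: 26. Net change = 26 − 23 = 3.
(Totals: 488 → 491.)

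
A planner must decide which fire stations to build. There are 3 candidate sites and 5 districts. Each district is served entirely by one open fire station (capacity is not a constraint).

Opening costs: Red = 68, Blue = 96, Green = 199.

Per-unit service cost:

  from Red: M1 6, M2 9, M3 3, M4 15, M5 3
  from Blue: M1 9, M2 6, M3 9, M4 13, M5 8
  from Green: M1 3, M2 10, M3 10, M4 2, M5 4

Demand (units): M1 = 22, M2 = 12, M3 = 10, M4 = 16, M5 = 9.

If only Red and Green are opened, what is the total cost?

Each district is assigned to its cheapest site among the open ones.
{Red, Green}: M1→Green 3·22=66, M2→Red 9·12=108, M3→Red 3·10=30, M4→Green 2·16=32, M5→Red 3·9=27. Service 263; fixed 267; total 530.

Total cost: 530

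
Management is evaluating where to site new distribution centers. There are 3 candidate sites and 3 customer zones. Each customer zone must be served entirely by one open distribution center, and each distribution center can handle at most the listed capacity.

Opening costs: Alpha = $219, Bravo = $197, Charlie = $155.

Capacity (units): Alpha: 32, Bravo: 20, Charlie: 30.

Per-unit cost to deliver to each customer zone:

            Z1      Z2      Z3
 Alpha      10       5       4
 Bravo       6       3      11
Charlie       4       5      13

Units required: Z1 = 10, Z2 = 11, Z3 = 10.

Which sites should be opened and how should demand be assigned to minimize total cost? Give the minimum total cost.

Minimum total cost: 414

Open {Alpha}: Z1→Alpha 10·10=100, Z2→Alpha 5·11=55, Z3→Alpha 4·10=40.
Loads: Alpha carries 31/32. Service 195; fixed 219; total 414.
Next best feasible plan costs 509.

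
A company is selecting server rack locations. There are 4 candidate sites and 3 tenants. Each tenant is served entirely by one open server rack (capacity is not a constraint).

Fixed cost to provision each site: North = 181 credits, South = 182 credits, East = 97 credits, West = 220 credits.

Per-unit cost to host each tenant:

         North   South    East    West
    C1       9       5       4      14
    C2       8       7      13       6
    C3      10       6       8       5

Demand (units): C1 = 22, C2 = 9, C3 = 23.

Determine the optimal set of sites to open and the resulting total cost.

For any fixed open set, each tenant goes to its cheapest open site; total = fixed + service.
{East}: C1→East 4·22=88, C2→East 13·9=117, C3→East 8·23=184. Service 389; fixed 97; total 486.
{South}: service 311 + fixed 182 = 493
{South, East}: service 289 + fixed 279 = 568
{North, South, East, West}: C1→East 4·22=88, C2→West 6·9=54, C3→West 5·23=115. Service 257; fixed 680; total 937.
No other subset beats 486.

Open East only; minimum total cost 486.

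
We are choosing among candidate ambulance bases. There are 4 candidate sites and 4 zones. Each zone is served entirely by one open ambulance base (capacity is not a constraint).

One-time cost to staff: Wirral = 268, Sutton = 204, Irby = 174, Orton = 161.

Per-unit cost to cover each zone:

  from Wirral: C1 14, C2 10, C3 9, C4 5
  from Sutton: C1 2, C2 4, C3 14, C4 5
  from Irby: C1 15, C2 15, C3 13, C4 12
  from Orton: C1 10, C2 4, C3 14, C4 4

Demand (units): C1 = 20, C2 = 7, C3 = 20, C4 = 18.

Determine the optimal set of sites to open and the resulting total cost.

Open Sutton only; minimum total cost 642.

For any fixed open set, each zone goes to its cheapest open site; total = fixed + service.
{Sutton}: C1→Sutton 2·20=40, C2→Sutton 4·7=28, C3→Sutton 14·20=280, C4→Sutton 5·18=90. Service 438; fixed 204; total 642.
{Orton}: C1→Orton 10·20=200, C2→Orton 4·7=28, C3→Orton 14·20=280, C4→Orton 4·18=72. Service 580; fixed 161; total 741.
{Sutton, Orton}: service 420 + fixed 365 = 785
{Wirral, Sutton, Irby, Orton}: service 320 + fixed 807 = 1127
(All 15 nonempty subsets were checked; Sutton only is lowest.)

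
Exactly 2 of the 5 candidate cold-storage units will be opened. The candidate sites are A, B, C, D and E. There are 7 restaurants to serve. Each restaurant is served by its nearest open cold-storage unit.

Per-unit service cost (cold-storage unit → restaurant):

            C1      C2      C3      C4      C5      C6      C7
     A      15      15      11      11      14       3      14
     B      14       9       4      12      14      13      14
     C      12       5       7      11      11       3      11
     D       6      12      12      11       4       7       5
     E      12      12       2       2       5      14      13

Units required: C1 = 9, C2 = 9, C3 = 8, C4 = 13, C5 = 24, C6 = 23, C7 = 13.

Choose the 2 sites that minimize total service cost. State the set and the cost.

Choose D and E; total service cost 526.

With exactly 2 open, each restaurant uses its cheapest among the chosen.
{D, E}: C1→D 6·9=54, C2→D 12·9=108, C3→E 2·8=16, C4→E 2·13=26, C5→D 4·24=96, C6→D 7·23=161, C7→D 5·13=65. Service cost 526.
{C, E}: service cost 527
{C, D}: service cost 528
Among all 10 size-2 choices, {D, E} is lowest.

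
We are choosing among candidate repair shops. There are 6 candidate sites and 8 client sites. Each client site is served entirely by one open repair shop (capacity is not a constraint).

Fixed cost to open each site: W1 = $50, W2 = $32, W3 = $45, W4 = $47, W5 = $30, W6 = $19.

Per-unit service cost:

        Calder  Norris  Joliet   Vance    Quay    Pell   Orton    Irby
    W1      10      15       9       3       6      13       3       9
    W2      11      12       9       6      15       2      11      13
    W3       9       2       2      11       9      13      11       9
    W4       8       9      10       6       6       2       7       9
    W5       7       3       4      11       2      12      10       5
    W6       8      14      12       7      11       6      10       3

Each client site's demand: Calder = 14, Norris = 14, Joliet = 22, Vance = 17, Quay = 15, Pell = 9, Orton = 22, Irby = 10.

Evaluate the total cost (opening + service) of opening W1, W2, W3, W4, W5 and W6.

Total cost: 588

Each client site is assigned to its cheapest site among the open ones.
{W1, W2, W3, W4, W5, W6}: Calder→W5 7·14=98, Norris→W3 2·14=28, Joliet→W3 2·22=44, Vance→W1 3·17=51, Quay→W5 2·15=30, Pell→W2 2·9=18, Orton→W1 3·22=66, Irby→W6 3·10=30. Service 365; fixed 223; total 588.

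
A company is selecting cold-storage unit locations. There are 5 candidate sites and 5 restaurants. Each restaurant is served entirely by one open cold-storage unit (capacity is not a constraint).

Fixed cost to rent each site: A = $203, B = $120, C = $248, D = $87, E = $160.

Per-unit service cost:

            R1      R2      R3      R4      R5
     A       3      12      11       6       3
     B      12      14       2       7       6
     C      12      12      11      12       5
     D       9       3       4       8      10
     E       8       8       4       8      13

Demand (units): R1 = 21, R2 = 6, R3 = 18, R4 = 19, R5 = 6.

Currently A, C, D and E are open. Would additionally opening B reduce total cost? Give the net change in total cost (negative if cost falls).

Current service cost with {A, C, D, E}: 285.
Adding B: each restaurant re-picks its cheapest; new service cost 249, saving 36.
Extra fixed cost: 120. Net change = 120 − 36 = 84.
(Totals: 983 → 1067.)

No — net change +84 (cost rises by 84).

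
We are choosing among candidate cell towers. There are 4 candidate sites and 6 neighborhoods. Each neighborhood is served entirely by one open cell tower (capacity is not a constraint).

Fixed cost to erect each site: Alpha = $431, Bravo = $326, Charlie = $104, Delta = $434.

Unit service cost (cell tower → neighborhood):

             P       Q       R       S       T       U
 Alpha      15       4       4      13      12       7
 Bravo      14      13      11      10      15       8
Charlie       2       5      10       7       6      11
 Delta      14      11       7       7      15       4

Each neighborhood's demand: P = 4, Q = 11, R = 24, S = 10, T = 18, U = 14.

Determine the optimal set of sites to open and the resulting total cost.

For any fixed open set, each neighborhood goes to its cheapest open site; total = fixed + service.
{Charlie}: P→Charlie 2·4=8, Q→Charlie 5·11=55, R→Charlie 10·24=240, S→Charlie 7·10=70, T→Charlie 6·18=108, U→Charlie 11·14=154. Service 635; fixed 104; total 739.
{Alpha, Charlie}: P→Charlie 2·4=8, Q→Alpha 4·11=44, R→Alpha 4·24=96, S→Charlie 7·10=70, T→Charlie 6·18=108, U→Alpha 7·14=98. Service 424; fixed 535; total 959.
{Charlie, Delta}: P→Charlie 2·4=8, Q→Charlie 5·11=55, R→Delta 7·24=168, S→Charlie 7·10=70, T→Charlie 6·18=108, U→Delta 4·14=56. Service 465; fixed 538; total 1003.
{Alpha, Bravo, Charlie, Delta}: P→Charlie 2·4=8, Q→Alpha 4·11=44, R→Alpha 4·24=96, S→Charlie 7·10=70, T→Charlie 6·18=108, U→Delta 4·14=56. Service 382; fixed 1295; total 1677.
(All 15 nonempty subsets were checked; Charlie only is lowest.)

Open Charlie only; minimum total cost 739.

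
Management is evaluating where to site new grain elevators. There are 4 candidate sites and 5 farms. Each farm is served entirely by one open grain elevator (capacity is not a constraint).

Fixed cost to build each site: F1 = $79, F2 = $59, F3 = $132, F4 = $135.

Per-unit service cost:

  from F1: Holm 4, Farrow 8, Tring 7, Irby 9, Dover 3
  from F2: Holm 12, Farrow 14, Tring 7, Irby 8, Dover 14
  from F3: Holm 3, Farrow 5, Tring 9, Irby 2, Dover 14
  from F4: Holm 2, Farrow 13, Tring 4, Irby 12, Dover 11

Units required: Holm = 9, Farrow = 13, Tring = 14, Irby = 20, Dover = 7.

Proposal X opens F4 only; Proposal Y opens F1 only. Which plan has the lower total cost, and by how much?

Proposal Y is cheaper by 177.

Proposal X: {F4}: Holm→F4 2·9=18, Farrow→F4 13·13=169, Tring→F4 4·14=56, Irby→F4 12·20=240, Dover→F4 11·7=77. Service 560; fixed 135; total 695.
Proposal Y: {F1}: Holm→F1 4·9=36, Farrow→F1 8·13=104, Tring→F1 7·14=98, Irby→F1 9·20=180, Dover→F1 3·7=21. Service 439; fixed 79; total 518.
Difference: |695 − 518| = 177.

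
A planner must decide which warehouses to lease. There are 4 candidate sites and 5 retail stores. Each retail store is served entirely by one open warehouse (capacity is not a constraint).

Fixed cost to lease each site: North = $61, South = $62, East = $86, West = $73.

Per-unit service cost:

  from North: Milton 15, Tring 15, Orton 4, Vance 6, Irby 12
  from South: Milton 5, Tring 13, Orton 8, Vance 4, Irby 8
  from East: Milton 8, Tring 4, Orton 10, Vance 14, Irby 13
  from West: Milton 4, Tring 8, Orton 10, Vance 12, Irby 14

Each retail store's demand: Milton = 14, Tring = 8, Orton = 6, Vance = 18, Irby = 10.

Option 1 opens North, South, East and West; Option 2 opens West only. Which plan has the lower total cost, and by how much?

Option 1 is cheaper by 63.

Option 1: {North, South, East, West}: Milton→West 4·14=56, Tring→East 4·8=32, Orton→North 4·6=24, Vance→South 4·18=72, Irby→South 8·10=80. Service 264; fixed 282; total 546.
Option 2: {West}: Milton→West 4·14=56, Tring→West 8·8=64, Orton→West 10·6=60, Vance→West 12·18=216, Irby→West 14·10=140. Service 536; fixed 73; total 609.
Difference: |546 − 609| = 63.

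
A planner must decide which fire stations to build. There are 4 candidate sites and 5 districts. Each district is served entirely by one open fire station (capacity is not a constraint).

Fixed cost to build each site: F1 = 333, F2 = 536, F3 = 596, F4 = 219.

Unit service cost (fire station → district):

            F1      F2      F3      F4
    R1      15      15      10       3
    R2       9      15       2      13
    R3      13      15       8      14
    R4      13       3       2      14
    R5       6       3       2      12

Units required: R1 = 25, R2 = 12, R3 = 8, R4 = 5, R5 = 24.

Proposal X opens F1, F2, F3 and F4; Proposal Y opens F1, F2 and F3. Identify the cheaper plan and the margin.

Proposal Y is cheaper by 44.

Proposal X: {F1, F2, F3, F4}: R1→F4 3·25=75, R2→F3 2·12=24, R3→F3 8·8=64, R4→F3 2·5=10, R5→F3 2·24=48. Service 221; fixed 1684; total 1905.
Proposal Y: {F1, F2, F3}: R1→F3 10·25=250, R2→F3 2·12=24, R3→F3 8·8=64, R4→F3 2·5=10, R5→F3 2·24=48. Service 396; fixed 1465; total 1861.
Difference: |1905 − 1861| = 44.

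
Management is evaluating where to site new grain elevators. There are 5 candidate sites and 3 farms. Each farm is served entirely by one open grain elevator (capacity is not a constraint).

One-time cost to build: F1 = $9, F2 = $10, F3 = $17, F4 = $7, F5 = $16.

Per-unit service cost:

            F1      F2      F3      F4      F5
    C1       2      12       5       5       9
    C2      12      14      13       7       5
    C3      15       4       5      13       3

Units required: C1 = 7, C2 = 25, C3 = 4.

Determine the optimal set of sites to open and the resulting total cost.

For any fixed open set, each farm goes to its cheapest open site; total = fixed + service.
{F1, F5}: C1→F1 2·7=14, C2→F5 5·25=125, C3→F5 3·4=12. Service 151; fixed 25; total 176.
{F1, F4, F5}: C1→F1 2·7=14, C2→F5 5·25=125, C3→F5 3·4=12. Service 151; fixed 32; total 183.
{F1, F2, F5}: service 151 + fixed 35 = 186
{F1, F2, F3, F4, F5}: C1→F1 2·7=14, C2→F5 5·25=125, C3→F5 3·4=12. Service 151; fixed 59; total 210.
No other subset beats 176.

Open F1 and F5; minimum total cost 176.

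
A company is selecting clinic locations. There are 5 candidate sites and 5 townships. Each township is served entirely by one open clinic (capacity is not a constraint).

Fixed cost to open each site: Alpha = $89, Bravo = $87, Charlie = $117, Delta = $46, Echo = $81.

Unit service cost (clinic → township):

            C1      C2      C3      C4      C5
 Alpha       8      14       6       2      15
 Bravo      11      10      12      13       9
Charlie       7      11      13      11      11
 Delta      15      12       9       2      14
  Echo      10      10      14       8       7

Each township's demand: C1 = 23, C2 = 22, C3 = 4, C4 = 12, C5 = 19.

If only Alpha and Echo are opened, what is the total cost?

Each township is assigned to its cheapest site among the open ones.
{Alpha, Echo}: C1→Alpha 8·23=184, C2→Echo 10·22=220, C3→Alpha 6·4=24, C4→Alpha 2·12=24, C5→Echo 7·19=133. Service 585; fixed 170; total 755.

Total cost: 755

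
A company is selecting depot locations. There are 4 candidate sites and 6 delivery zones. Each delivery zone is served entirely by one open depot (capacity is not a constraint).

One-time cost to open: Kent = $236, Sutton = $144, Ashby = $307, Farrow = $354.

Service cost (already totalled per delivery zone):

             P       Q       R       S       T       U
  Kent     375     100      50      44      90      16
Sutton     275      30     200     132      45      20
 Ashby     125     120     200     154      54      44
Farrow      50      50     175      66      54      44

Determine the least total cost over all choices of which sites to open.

Minimum total cost: 793

For any fixed open set, each delivery zone goes to its cheapest open site; total = fixed + service.
{Farrow}: P→Farrow 50, Q→Farrow 50, R→Farrow 175, S→Farrow 66, T→Farrow 54, U→Farrow 44. Service 439; fixed 354; total 793.
{Kent, Sutton}: P→Sutton 275, Q→Sutton 30, R→Kent 50, S→Kent 44, T→Sutton 45, U→Kent 16. Service 460; fixed 380; total 840.
{Sutton}: service 702 + fixed 144 = 846
{Kent, Sutton, Ashby, Farrow}: service 235 + fixed 1041 = 1276
No other subset beats 793.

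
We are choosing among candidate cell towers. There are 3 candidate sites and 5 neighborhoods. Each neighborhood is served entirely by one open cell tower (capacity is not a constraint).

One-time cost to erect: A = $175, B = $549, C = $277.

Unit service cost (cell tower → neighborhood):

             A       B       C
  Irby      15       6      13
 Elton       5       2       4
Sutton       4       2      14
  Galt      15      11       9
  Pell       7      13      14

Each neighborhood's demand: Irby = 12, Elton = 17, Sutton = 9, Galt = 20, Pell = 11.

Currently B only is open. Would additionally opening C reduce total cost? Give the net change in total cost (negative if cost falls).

No — net change +237 (cost rises by 237).

Current service cost with {B}: 487.
Adding C: each neighborhood re-picks its cheapest; new service cost 447, saving 40.
Extra fixed cost: 277. Net change = 277 − 40 = 237.
(Totals: 1036 → 1273.)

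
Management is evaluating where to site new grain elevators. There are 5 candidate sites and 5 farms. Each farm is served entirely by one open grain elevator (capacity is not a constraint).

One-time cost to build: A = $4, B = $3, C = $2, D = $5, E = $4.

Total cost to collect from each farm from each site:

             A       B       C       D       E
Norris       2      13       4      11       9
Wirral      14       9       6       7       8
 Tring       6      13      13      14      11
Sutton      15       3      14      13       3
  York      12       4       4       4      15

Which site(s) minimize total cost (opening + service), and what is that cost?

Open A, B and C; minimum total cost 30.

For any fixed open set, each farm goes to its cheapest open site; total = fixed + service.
{A, B, C}: Norris→A 2, Wirral→C 6, Tring→A 6, Sutton→B 3, York→B 4. Service 21; fixed 9; total 30.
{A, B}: service 24 + fixed 7 = 31
{A, C, E}: service 21 + fixed 10 = 31
{A, B, C, D, E}: service 21 + fixed 18 = 39
No other subset beats 30.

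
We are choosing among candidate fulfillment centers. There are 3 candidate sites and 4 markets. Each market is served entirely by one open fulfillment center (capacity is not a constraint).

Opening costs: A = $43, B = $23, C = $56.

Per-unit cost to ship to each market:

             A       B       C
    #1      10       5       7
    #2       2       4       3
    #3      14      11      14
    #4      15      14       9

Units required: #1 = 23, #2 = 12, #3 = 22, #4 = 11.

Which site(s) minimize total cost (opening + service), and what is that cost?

Open B and C; minimum total cost 571.

For any fixed open set, each market goes to its cheapest open site; total = fixed + service.
{B, C}: #1→B 5·23=115, #2→C 3·12=36, #3→B 11·22=242, #4→C 9·11=99. Service 492; fixed 79; total 571.
{B}: service 559 + fixed 23 = 582
{A, B}: #1→B 5·23=115, #2→A 2·12=24, #3→B 11·22=242, #4→B 14·11=154. Service 535; fixed 66; total 601.
{A, B, C}: service 480 + fixed 122 = 602
No other subset beats 571.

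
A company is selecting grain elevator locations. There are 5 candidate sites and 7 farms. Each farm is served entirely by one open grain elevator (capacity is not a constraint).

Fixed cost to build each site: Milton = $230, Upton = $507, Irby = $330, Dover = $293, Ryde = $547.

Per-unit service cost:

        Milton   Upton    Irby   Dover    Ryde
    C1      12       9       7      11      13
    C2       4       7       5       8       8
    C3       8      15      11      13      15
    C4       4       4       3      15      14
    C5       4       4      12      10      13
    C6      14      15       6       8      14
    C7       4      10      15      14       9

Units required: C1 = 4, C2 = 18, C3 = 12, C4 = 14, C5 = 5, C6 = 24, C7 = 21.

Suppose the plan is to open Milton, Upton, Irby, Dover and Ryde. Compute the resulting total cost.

Total cost: 2393

Each farm is assigned to its cheapest site among the open ones.
{Milton, Upton, Irby, Dover, Ryde}: C1→Irby 7·4=28, C2→Milton 4·18=72, C3→Milton 8·12=96, C4→Irby 3·14=42, C5→Milton 4·5=20, C6→Irby 6·24=144, C7→Milton 4·21=84. Service 486; fixed 1907; total 2393.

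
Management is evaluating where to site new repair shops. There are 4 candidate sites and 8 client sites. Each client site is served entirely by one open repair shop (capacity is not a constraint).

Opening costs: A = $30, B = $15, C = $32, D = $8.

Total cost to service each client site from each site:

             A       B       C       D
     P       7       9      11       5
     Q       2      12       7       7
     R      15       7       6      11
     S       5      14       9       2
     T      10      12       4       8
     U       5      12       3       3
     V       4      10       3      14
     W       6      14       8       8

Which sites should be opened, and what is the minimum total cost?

For any fixed open set, each client site goes to its cheapest open site; total = fixed + service.
{D}: P→D 5, Q→D 7, R→D 11, S→D 2, T→D 8, U→D 3, V→D 14, W→D 8. Service 58; fixed 8; total 66.
{B, D}: service 50 + fixed 23 = 73
{C, D}: service 38 + fixed 40 = 78
{A, B, C, D}: P→D 5, Q→A 2, R→C 6, S→D 2, T→C 4, U→C 3, V→C 3, W→A 6. Service 31; fixed 85; total 116.
No other subset beats 66.

Open D only; minimum total cost 66.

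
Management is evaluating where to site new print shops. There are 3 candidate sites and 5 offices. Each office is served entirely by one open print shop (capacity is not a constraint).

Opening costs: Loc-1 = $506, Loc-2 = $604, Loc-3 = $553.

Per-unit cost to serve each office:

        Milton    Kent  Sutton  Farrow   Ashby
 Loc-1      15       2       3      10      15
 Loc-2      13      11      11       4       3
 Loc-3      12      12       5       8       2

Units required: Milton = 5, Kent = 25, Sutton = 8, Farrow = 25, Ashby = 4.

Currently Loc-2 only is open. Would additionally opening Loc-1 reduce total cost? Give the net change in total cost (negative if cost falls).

No — net change +217 (cost rises by 217).

Current service cost with {Loc-2}: 540.
Adding Loc-1: each office re-picks its cheapest; new service cost 251, saving 289.
Extra fixed cost: 506. Net change = 506 − 289 = 217.
(Totals: 1144 → 1361.)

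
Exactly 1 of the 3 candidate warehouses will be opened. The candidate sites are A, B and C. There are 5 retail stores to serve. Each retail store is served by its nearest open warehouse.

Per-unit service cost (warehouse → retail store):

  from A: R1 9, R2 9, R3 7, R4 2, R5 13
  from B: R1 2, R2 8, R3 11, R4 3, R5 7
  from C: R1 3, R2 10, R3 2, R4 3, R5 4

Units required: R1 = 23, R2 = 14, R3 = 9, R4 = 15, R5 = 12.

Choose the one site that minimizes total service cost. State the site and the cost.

Choose C only; total service cost 320.

With exactly 1 open, each retail store uses its cheapest among the chosen.
{C}: R1→C 3·23=69, R2→C 10·14=140, R3→C 2·9=18, R4→C 3·15=45, R5→C 4·12=48. Service cost 320.
{B}: service cost 386
{A}: service cost 582
Among all 3 size-1 choices, {C} is lowest.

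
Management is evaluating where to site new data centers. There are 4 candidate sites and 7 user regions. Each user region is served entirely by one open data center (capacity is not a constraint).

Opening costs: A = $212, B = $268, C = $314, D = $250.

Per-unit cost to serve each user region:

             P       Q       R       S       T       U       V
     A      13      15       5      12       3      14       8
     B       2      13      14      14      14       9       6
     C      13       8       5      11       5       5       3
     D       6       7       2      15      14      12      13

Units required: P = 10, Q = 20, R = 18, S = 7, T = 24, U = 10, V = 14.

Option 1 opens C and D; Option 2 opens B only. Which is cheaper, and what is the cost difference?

Option 1: {C, D}: P→D 6·10=60, Q→D 7·20=140, R→D 2·18=36, S→C 11·7=77, T→C 5·24=120, U→C 5·10=50, V→C 3·14=42. Service 525; fixed 564; total 1089.
Option 2: {B}: P→B 2·10=20, Q→B 13·20=260, R→B 14·18=252, S→B 14·7=98, T→B 14·24=336, U→B 9·10=90, V→B 6·14=84. Service 1140; fixed 268; total 1408.
Difference: |1089 − 1408| = 319.

Option 1 is cheaper by 319.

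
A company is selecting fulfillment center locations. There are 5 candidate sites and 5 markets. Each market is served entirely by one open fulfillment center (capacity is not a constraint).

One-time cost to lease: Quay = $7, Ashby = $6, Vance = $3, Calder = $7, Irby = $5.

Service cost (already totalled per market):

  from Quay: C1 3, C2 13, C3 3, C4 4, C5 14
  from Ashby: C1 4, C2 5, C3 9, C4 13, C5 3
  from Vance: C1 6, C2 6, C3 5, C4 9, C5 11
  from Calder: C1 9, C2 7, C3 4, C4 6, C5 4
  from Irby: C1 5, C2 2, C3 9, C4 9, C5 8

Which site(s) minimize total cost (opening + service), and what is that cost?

For any fixed open set, each market goes to its cheapest open site; total = fixed + service.
{Quay, Ashby}: C1→Quay 3, C2→Ashby 5, C3→Quay 3, C4→Quay 4, C5→Ashby 3. Service 18; fixed 13; total 31.
{Quay, Irby}: C1→Quay 3, C2→Irby 2, C3→Quay 3, C4→Quay 4, C5→Irby 8. Service 20; fixed 12; total 32.
{Quay, Ashby, Irby}: C1→Quay 3, C2→Irby 2, C3→Quay 3, C4→Quay 4, C5→Ashby 3. Service 15; fixed 18; total 33.
{Quay, Ashby, Vance, Calder, Irby}: service 15 + fixed 28 = 43
No other subset beats 31.

Open Quay and Ashby; minimum total cost 31.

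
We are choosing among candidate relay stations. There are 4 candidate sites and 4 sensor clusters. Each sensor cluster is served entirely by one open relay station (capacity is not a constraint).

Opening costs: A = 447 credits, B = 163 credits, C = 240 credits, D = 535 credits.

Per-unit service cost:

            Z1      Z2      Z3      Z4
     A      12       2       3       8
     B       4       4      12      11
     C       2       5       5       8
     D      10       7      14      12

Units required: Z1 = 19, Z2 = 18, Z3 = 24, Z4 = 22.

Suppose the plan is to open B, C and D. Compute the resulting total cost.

Total cost: 1344

Each sensor cluster is assigned to its cheapest site among the open ones.
{B, C, D}: Z1→C 2·19=38, Z2→B 4·18=72, Z3→C 5·24=120, Z4→C 8·22=176. Service 406; fixed 938; total 1344.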